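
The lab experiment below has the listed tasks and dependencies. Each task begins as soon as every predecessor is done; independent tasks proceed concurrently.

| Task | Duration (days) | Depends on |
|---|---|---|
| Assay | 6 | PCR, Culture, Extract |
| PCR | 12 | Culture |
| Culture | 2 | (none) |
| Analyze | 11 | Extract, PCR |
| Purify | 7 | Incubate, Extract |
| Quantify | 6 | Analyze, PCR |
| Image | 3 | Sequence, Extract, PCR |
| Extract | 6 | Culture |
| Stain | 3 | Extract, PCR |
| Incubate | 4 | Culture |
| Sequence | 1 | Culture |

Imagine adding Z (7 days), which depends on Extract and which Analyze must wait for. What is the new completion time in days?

Originally the schedule takes 31 days.
With Z inserted, Analyze now waits for max(Extract, PCR, Z).
New critical path: Culture→Extract→Z→Analyze→Quantify = 2+6+7+11+6 = 32 ⇒ 32 days.

32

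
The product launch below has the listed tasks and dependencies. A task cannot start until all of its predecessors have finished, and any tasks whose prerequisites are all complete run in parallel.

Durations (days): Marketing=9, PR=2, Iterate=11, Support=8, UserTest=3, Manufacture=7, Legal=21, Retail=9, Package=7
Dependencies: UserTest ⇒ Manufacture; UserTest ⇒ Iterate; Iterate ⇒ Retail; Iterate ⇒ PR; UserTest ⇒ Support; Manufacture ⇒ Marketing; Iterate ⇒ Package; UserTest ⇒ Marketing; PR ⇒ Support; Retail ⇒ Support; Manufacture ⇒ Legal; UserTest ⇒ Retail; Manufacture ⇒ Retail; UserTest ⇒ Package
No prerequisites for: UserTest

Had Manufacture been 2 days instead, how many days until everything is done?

Actual critical path: UserTest→Manufacture→Legal = 3+7+21 = 31 ⇒ 31 days.
Manufacture is on the critical path; changing it to 2 makes that path 26 days.
New critical path: UserTest→Iterate→Retail→Support = 3+11+9+8 = 31 ⇒ 31 days.

31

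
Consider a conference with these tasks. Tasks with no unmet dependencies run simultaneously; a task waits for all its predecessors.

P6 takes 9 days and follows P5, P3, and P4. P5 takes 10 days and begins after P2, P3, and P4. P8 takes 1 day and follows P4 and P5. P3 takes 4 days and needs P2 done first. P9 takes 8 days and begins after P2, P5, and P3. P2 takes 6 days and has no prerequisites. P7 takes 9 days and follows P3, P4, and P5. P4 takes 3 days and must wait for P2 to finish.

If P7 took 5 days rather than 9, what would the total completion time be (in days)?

Actual critical path: P2→P3→P5→P7 = 6+4+10+9 = 29 ⇒ 29 days.
P7 lies on that path, so at 5 days the path becomes 25 days.
New critical path: P2→P3→P5→P6 = 6+4+10+9 = 29 ⇒ 29 days.

29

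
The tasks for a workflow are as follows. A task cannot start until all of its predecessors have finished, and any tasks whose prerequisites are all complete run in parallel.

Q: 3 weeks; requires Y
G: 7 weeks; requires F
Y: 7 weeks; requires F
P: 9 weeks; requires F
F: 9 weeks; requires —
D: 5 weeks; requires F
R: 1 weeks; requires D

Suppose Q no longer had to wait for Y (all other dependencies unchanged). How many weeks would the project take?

Before: longest chain F→Y→Q = 9+7+3 = 19, finish 19.
Without Y→Q, Q's earliest start moves from 16 to 0.
The longest chain is now F→P = 9+9 = 18, so the project takes 18 weeks.

18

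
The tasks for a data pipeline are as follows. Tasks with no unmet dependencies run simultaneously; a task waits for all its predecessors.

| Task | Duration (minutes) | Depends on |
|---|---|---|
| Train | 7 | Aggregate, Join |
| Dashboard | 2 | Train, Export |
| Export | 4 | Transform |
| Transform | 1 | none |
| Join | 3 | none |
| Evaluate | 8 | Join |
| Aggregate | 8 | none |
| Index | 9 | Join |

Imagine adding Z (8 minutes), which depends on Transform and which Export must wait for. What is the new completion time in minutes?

Originally the data pipeline takes 17 minutes.
With Z inserted, Export now waits for max(Transform, Z).
New critical path: Aggregate→Train→Dashboard = 8+7+2 = 17 ⇒ 17 minutes.

17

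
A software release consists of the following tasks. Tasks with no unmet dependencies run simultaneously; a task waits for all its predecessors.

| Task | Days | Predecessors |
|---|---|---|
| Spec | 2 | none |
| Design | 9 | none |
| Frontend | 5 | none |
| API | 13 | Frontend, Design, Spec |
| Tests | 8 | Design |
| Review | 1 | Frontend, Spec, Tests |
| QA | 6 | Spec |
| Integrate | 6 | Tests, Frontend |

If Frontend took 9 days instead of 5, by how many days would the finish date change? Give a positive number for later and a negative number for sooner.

Baseline: Design→Tests→Integrate = 9+8+6 = 23 → 23 days.
The longest path through Frontend is only 18 days, so Frontend has float 5.
The critical path is still Design→Tests→Integrate; finish is now 23 days.
Change in finish: 23 − 23 = +0 days.

0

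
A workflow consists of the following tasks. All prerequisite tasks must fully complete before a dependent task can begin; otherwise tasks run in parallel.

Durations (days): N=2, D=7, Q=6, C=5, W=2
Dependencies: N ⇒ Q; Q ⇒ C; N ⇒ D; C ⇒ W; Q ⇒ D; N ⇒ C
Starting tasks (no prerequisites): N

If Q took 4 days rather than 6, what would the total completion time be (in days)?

Baseline: N→Q→C→W = 2+6+5+2 = 15 → 15 days.
Since Q is critical, the -2 change carries straight to that chain (now 13 days).
The critical path is still N→Q→C→W; finish is now 13 days.

13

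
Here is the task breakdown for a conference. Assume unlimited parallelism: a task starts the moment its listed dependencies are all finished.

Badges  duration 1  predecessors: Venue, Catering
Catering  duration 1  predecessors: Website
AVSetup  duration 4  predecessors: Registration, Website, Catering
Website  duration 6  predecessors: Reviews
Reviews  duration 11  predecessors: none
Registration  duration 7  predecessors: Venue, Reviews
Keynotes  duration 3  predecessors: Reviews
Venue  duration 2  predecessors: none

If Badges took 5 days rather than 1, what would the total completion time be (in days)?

Actual critical path: Reviews→Website→Catering→AVSetup = 11+6+1+4 = 22 ⇒ 22 days.
Badges is off the critical path — its longest chain is 19 days, giving 3 of slack.
The binding chain switches to Reviews→Website→Catering→Badges = 11+6+1+5 = 23; finish 23 days.

23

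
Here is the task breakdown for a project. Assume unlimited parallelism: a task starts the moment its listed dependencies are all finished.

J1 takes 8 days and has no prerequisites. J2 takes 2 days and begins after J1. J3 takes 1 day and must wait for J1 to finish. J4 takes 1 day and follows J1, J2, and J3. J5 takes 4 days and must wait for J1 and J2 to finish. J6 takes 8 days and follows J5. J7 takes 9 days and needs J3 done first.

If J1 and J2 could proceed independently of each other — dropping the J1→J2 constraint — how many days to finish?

20

With the dependency in place, J1→J2→J5→J6 = 8+2+4+8 = 22 sets the finish at 22 days.
Without J1→J2, J2's earliest start moves from 8 to 0.
New critical path: J1→J5→J6 = 8+4+8 = 20 ⇒ 20 days.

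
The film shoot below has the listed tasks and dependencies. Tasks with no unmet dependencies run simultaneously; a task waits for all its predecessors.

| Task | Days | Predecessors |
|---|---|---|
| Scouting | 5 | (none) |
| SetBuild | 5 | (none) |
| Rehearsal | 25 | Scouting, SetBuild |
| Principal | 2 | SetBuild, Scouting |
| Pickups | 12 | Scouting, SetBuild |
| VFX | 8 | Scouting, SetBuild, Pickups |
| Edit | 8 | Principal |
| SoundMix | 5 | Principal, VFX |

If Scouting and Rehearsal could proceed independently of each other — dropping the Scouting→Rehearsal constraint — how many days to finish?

With the dependency in place, Scouting→Rehearsal = 5+25 = 30 sets the finish at 30 days.
Dropping Scouting→Rehearsal doesn't change Rehearsal's earliest start (5); another predecessor still binds.
New critical path: Scouting→Pickups→VFX→SoundMix = 5+12+8+5 = 30 ⇒ 30 days.

30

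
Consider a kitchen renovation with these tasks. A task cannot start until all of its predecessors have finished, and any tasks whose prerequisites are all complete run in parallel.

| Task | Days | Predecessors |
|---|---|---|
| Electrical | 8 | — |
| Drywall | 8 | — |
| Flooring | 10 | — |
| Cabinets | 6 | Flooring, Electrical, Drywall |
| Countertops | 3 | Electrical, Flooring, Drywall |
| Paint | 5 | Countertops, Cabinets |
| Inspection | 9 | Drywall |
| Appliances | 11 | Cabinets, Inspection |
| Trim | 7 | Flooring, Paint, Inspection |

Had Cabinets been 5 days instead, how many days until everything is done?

The binding path is Flooring→Cabinets→Paint→Trim = 10+6+5+7 = 28; finish at 28 days.
Cabinets lies on that path, so at 5 days the path becomes 27 days.
Now Drywall→Inspection→Appliances = 8+9+11 = 28 is longest, so the finish becomes 28 days.

28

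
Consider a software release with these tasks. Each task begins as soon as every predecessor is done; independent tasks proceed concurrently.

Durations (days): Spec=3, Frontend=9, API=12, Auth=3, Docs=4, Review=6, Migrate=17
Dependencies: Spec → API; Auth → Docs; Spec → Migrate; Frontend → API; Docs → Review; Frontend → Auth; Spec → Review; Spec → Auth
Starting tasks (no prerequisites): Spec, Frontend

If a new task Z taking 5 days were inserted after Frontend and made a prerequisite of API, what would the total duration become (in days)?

26

Originally the schedule takes 22 days.
With Z inserted, API now waits for max(Spec, Frontend, Z).
New critical path: Frontend→Z→API = 9+5+12 = 26 ⇒ 26 days.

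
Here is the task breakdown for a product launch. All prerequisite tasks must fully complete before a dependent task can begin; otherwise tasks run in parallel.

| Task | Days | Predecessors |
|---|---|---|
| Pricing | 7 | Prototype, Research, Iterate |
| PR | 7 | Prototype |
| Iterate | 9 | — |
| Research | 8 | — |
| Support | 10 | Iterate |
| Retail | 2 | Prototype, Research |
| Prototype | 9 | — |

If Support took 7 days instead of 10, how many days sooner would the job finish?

Baseline: Iterate→Support = 9+10 = 19 → 19 days.
Since Support is critical, the -3 change carries straight to that chain (now 16 days).
New critical path: Prototype→Pricing = 9+7 = 16 ⇒ 16 days.
Change in finish: 16 − 19 = -3 days.

3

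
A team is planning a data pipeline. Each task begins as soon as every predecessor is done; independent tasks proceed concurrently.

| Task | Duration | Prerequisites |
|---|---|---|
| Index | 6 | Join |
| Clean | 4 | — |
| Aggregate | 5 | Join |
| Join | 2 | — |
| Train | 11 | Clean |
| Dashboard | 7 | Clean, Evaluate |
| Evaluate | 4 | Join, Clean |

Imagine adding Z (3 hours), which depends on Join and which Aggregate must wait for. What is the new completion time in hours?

Originally the data pipeline takes 15 hours.
With Z inserted, Aggregate now waits for max(Join, Z).
New critical path: Clean→Train = 4+11 = 15 ⇒ 15 hours.

15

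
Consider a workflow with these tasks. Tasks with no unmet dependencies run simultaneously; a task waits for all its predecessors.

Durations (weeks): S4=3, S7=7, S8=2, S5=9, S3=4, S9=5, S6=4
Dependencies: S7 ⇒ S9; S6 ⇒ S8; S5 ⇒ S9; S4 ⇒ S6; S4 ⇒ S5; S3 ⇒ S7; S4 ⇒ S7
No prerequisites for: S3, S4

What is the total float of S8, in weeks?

8

The longest chain is S4→S5→S9 = 3+9+5 = 17; overall finish 17 weeks.
The longest chain containing S8 totals 9 weeks.
So S8 can slip 17 − 9 = 8 weeks.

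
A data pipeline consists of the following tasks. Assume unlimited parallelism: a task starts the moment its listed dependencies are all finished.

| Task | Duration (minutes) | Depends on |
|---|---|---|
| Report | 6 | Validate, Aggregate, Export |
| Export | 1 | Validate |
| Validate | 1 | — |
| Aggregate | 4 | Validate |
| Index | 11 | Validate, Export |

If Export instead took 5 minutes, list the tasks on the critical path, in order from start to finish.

Critical path before the change: Validate→Export→Index = 1+1+11 = 13 giving 13 minutes.
Since Export is critical, the +4 change carries straight to that chain (now 17 minutes).
That remains the longest chain; total 17 minutes.

Validate, Export, Index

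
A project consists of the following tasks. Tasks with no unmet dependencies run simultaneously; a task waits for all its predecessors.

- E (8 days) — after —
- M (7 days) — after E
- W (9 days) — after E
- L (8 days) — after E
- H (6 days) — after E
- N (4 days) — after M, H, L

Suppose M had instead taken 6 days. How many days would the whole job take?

20

Critical path before the change: E→L→N = 8+8+4 = 20 giving 20 days.
M has 1 day of float (longest path through it is 19).
No other chain overtakes it, so the finish is 20 days.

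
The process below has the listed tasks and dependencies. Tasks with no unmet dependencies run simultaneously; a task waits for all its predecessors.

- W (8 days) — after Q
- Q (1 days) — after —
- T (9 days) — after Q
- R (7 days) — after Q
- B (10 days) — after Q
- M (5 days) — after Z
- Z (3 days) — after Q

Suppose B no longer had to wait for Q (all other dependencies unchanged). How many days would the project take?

Original critical path: Q→B = 1+10 = 11 ⇒ 11 days.
Without Q→B, B's earliest start moves from 1 to 0.
After: Q→T = 1+9 = 10 → 10 days.

10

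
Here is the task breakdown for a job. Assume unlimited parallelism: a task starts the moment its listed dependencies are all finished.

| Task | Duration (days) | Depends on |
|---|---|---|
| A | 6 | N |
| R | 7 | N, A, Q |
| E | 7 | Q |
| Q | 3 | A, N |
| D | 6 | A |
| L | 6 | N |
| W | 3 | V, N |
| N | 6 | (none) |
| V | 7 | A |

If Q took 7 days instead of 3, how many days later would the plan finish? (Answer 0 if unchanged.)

4

As given, the longest chain is N→A→Q→R = 6+6+3+7 = 22, so the finish is 22 days.
Q is on the critical path; changing it to 7 makes that path 26 days.
No other chain overtakes it, so the finish is 26 days.
Change in finish: 26 − 22 = +4 days.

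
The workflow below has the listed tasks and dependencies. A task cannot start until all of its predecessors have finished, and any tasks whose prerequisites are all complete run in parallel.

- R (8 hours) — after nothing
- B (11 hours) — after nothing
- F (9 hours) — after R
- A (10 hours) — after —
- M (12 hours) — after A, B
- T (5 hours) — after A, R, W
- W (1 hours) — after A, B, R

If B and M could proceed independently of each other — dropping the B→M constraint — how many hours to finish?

22

Before: longest chain B→M = 11+12 = 23, finish 23.
Without B→M, M's earliest start moves from 11 to 10.
New critical path: A→M = 10+12 = 22 ⇒ 22 hours.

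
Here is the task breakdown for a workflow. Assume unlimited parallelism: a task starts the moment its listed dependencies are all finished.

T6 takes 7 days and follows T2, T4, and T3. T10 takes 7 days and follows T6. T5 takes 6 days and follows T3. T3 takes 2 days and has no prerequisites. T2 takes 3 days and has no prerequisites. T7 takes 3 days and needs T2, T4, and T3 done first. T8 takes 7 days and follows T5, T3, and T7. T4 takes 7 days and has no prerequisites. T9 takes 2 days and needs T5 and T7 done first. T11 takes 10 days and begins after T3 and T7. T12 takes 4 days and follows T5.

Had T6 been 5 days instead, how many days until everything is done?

Baseline: T4→T6→T10 = 7+7+7 = 21 → 21 days.
Since T6 is critical, the -2 change carries straight to that chain (now 19 days).
New critical path: T4→T7→T11 = 7+3+10 = 20 ⇒ 20 days.

20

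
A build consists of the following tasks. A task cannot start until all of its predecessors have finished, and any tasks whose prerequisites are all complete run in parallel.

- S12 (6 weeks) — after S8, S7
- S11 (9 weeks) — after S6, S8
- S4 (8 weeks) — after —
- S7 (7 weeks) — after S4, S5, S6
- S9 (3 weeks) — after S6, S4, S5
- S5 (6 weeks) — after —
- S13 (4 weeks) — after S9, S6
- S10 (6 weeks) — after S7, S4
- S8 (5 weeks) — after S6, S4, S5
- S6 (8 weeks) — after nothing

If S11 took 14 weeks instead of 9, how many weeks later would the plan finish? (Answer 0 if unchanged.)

5

The binding path is S4→S8→S11 = 8+5+9 = 22; finish at 22 weeks.
S11 lies on that path, so at 14 weeks the path becomes 27 weeks.
No other chain overtakes it, so the finish is 27 weeks.
Change in finish: 27 − 22 = +5 weeks.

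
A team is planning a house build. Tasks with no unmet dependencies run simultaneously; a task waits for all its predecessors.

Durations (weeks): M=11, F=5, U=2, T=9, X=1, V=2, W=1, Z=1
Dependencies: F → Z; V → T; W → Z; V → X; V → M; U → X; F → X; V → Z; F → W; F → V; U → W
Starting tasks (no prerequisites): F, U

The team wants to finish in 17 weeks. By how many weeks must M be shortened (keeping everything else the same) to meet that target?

Current finish: 18 weeks; target: 17.
M is on every critical path, so each week cut from M cuts the finish by one (this holds down to a finish of 16).
Need 18 − 17 = 1 week off M → M becomes 10 weeks, finish becomes 17.

1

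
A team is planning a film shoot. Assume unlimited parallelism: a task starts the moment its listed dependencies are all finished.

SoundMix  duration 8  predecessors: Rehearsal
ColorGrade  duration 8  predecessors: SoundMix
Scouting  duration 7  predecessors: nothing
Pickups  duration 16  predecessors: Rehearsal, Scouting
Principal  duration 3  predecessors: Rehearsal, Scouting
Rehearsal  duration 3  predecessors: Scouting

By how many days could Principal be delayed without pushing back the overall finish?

13

Critical path: Scouting→Rehearsal→Pickups = 7+3+16 = 26, so the finish is 26 days.
The longest chain containing Principal totals 13 days.
So Principal can slip 26 − 13 = 13 days.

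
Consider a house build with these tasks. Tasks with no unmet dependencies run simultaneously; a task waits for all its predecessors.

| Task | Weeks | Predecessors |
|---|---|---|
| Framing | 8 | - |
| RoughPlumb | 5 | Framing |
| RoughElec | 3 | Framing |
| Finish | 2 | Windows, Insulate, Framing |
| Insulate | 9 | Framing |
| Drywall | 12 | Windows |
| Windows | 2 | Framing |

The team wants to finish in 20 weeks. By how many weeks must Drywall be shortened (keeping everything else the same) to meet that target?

Current finish: 22 weeks; target: 20.
Drywall is on every critical path, so each week cut from Drywall cuts the finish by one (this holds down to a finish of 19).
Need 22 − 20 = 2 weeks off Drywall → Drywall becomes 10 weeks, finish becomes 20.

2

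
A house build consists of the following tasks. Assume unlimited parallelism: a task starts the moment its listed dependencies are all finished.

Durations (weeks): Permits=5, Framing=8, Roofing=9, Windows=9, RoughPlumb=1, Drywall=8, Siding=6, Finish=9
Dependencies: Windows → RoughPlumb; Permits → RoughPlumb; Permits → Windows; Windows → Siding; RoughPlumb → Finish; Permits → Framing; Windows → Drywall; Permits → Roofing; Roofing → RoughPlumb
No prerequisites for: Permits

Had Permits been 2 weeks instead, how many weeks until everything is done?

21

As given, the longest chain is Permits→Roofing→RoughPlumb→Finish = 5+9+1+9 = 24, so the finish is 24 weeks.
Since Permits is critical, the -3 change carries straight to that chain (now 21 weeks).
The critical path is still Permits→Roofing→RoughPlumb→Finish; finish is now 21 weeks.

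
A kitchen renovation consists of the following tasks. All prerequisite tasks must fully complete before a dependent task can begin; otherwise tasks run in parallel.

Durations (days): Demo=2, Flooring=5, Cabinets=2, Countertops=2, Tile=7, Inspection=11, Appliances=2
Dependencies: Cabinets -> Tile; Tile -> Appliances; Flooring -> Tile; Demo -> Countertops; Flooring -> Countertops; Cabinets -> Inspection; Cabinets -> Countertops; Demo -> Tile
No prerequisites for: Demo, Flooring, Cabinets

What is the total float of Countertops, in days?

Flooring→Tile→Appliances = 5+7+2 = 14 sets the makespan at 14 days.
The longest chain containing Countertops totals 7 days.
Float = 14 − 7 = 7.

7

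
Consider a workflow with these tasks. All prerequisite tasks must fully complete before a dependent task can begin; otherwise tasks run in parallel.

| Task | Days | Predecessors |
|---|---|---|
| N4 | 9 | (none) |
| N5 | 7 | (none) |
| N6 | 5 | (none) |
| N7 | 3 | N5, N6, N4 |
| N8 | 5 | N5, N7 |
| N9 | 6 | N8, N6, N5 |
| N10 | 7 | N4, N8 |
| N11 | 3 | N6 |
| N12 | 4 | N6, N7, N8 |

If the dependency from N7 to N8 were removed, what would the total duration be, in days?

19

Before: longest chain N4→N7→N8→N10 = 9+3+5+7 = 24, finish 24.
Without N7→N8, N8's earliest start moves from 12 to 7.
New critical path: N5→N8→N10 = 7+5+7 = 19 ⇒ 19 days.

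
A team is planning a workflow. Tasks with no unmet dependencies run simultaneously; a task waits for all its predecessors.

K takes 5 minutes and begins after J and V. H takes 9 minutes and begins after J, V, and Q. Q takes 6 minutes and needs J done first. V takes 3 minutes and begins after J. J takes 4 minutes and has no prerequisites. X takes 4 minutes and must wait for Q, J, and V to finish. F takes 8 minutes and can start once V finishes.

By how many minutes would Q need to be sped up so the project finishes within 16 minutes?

Current finish: 19 minutes; target: 16.
Q is on every critical path, so each minute cut from Q cuts the finish by one (this holds down to a finish of 16).
Need 19 − 16 = 3 minutes off Q → Q becomes 3 minutes, finish becomes 16.

3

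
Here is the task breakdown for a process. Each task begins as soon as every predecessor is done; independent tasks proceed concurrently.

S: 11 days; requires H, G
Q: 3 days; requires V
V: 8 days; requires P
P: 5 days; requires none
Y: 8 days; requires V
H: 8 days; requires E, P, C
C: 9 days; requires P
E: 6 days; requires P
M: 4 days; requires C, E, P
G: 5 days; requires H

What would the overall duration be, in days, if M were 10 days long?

38

Baseline: P→C→H→G→S = 5+9+8+5+11 = 38 → 38 days.
The longest path through M is only 18 days, so M has float 20.
That remains the longest chain; total 38 days.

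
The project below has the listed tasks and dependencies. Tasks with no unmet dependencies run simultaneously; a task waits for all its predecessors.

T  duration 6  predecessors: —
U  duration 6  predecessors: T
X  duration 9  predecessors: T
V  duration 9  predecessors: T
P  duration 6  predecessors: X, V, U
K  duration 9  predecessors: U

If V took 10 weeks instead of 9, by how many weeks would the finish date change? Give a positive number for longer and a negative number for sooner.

As given, the longest chain is T→V→P = 6+9+6 = 21, so the finish is 21 weeks.
V lies on that path, so at 10 weeks the path becomes 22 weeks.
The critical path is still T→V→P; finish is now 22 weeks.
Change in finish: 22 − 21 = +1 weeks.

1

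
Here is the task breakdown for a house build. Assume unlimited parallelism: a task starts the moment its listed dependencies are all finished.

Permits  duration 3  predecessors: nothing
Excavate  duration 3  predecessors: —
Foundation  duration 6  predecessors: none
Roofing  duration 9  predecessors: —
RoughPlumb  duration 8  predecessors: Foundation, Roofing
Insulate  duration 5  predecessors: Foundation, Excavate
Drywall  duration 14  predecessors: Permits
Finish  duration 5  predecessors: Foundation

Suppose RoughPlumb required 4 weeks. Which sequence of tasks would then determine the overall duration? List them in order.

Critical path before the change: Roofing→RoughPlumb = 9+8 = 17 giving 17 weeks.
Since RoughPlumb is critical, the -4 change carries straight to that chain (now 13 weeks).
Now Permits→Drywall = 3+14 = 17 is longest, so the finish becomes 17 weeks.

Permits, Drywall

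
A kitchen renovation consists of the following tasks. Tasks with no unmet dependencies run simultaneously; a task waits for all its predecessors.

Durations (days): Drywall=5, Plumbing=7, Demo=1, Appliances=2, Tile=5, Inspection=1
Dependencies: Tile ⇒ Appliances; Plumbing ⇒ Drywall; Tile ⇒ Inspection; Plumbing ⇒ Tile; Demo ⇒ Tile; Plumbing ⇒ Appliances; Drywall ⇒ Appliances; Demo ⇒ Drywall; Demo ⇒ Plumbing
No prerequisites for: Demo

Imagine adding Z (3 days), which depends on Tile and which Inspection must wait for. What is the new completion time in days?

Originally the schedule takes 15 days.
With Z inserted, Inspection now waits for max(Tile, Z).
New critical path: Demo→Plumbing→Tile→Z→Inspection = 1+7+5+3+1 = 17 ⇒ 17 days.

17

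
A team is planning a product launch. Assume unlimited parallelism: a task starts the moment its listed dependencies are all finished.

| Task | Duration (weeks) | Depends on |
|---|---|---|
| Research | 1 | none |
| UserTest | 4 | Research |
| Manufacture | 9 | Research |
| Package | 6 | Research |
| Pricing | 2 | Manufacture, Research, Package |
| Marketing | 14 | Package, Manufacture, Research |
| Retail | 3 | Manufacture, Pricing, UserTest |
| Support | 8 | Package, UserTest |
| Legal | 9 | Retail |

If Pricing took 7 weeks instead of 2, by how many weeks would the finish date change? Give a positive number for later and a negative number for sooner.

5

The binding path is Research→Manufacture→Pricing→Retail→Legal = 1+9+2+3+9 = 24; finish at 24 weeks.
Pricing is on the critical path; changing it to 7 makes that path 29 weeks.
The critical path is still Research→Manufacture→Pricing→Retail→Legal; finish is now 29 weeks.
Change in finish: 29 − 24 = +5 weeks.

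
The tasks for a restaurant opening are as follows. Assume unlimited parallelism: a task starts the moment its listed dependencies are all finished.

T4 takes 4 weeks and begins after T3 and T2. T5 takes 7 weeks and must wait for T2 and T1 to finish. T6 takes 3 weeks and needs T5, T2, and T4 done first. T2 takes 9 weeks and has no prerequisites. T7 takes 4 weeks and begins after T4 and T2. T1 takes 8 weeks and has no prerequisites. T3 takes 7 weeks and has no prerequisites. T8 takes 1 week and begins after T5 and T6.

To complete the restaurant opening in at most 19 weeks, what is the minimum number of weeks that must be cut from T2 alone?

1

Current finish: 20 weeks; target: 19.
T2 is on every critical path, so each week cut from T2 cuts the finish by one (this holds down to a finish of 19).
Need 20 − 19 = 1 week off T2 → T2 becomes 8 weeks, finish becomes 19.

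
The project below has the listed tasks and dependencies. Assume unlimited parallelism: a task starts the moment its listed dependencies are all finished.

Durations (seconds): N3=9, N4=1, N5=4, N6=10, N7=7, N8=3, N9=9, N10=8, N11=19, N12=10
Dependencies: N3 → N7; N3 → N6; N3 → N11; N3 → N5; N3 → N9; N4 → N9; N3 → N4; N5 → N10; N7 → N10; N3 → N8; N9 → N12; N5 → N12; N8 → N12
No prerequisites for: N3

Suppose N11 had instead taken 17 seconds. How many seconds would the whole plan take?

29

The binding path is N3→N4→N9→N12 = 9+1+9+10 = 29; finish at 29 seconds.
N11 has 1 second of float (longest path through it is 28).
The critical path is still N3→N4→N9→N12; finish is now 29 seconds.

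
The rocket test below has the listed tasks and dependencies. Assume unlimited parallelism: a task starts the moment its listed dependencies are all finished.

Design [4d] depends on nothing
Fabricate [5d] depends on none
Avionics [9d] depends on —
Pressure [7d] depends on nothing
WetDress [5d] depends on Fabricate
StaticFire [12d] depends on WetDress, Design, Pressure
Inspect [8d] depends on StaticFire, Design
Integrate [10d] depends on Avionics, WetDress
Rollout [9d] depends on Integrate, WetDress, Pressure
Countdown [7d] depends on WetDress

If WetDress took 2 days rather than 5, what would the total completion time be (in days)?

The binding path is Fabricate→WetDress→StaticFire→Inspect = 5+5+12+8 = 30; finish at 30 days.
WetDress lies on that path, so at 2 days the path becomes 27 days.
Now Avionics→Integrate→Rollout = 9+10+9 = 28 is longest, so the finish becomes 28 days.

28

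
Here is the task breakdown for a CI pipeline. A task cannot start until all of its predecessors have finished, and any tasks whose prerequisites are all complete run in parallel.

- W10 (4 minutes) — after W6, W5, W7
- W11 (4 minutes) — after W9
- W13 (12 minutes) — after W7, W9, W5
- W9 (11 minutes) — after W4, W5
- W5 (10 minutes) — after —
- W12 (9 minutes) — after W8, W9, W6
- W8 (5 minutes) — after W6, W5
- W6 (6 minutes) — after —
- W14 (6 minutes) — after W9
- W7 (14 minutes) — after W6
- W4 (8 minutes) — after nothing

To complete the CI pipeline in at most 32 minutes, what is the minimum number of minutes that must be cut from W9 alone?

Current finish: 33 minutes; target: 32.
W9 is on every critical path, so each minute cut from W9 cuts the finish by one (this holds down to a finish of 32).
Need 33 − 32 = 1 minute off W9 → W9 becomes 10 minutes, finish becomes 32.

1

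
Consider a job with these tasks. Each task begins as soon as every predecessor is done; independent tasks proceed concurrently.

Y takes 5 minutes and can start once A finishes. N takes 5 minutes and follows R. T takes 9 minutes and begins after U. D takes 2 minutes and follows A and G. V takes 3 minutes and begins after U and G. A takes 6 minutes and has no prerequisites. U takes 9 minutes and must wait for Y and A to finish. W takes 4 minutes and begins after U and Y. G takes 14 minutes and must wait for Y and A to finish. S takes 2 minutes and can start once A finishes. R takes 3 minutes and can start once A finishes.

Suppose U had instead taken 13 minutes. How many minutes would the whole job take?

33

Actual critical path: A→Y→U→T = 6+5+9+9 = 29 ⇒ 29 minutes.
U is on the critical path; changing it to 13 makes that path 33 minutes.
That remains the longest chain; total 33 minutes.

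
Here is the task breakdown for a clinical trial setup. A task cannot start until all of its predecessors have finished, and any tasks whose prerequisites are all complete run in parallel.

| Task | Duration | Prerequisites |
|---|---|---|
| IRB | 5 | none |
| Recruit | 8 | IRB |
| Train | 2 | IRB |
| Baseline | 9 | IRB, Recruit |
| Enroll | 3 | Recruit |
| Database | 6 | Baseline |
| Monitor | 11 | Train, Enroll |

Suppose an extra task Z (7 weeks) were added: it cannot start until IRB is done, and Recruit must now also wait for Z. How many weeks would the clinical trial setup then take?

35

Originally the clinical trial setup takes 28 weeks.
With Z inserted, Recruit now waits for max(IRB, Z).
New critical path: IRB→Z→Recruit→Baseline→Database = 5+7+8+9+6 = 35 ⇒ 35 weeks.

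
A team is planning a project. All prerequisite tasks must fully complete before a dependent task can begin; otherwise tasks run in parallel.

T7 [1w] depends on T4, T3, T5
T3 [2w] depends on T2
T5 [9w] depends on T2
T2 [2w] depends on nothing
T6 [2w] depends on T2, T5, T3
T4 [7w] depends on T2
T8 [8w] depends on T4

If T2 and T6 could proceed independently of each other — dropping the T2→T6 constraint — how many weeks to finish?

Original critical path: T2→T4→T8 = 2+7+8 = 17 ⇒ 17 weeks.
Dropping T2→T6 doesn't change T6's earliest start (11); another predecessor still binds.
The longest chain is now T2→T4→T8 = 2+7+8 = 17, so the project takes 17 weeks.

17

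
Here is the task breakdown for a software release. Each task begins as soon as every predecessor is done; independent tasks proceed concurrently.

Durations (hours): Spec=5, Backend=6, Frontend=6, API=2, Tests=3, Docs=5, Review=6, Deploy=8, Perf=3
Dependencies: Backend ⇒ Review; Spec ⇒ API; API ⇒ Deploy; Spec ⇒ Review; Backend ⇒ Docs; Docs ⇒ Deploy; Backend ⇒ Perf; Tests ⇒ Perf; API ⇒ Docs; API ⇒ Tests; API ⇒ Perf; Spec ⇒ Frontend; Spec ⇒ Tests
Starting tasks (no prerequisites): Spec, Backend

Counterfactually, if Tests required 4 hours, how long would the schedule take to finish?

As given, the longest chain is Spec→API→Docs→Deploy = 5+2+5+8 = 20, so the finish is 20 hours.
The longest path through Tests is only 13 hours, so Tests has float 7.
That remains the longest chain; total 20 hours.

20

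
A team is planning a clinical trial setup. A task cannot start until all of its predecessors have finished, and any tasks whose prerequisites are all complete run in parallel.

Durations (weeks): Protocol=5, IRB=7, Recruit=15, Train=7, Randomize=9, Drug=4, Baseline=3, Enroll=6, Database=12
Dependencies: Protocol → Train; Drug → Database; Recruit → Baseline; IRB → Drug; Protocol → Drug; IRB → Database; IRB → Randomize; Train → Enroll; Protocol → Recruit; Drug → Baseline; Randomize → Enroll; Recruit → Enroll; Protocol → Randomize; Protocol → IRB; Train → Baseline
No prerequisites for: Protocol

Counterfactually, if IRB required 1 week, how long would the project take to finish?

Baseline: Protocol→IRB→Drug→Database = 5+7+4+12 = 28 → 28 weeks.
IRB is on the critical path; changing it to 1 makes that path 22 weeks.
New critical path: Protocol→Recruit→Enroll = 5+15+6 = 26 ⇒ 26 weeks.

26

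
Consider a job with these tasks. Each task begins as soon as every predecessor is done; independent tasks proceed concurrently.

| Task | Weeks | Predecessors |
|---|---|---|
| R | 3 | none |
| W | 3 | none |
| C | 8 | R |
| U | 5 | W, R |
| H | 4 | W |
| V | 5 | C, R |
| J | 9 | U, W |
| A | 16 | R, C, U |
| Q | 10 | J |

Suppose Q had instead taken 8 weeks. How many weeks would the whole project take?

As given, the longest chain is W→U→J→Q = 3+5+9+10 = 27, so the finish is 27 weeks.
Q lies on that path, so at 8 weeks the path becomes 25 weeks.
New critical path: R→C→A = 3+8+16 = 27 ⇒ 27 weeks.

27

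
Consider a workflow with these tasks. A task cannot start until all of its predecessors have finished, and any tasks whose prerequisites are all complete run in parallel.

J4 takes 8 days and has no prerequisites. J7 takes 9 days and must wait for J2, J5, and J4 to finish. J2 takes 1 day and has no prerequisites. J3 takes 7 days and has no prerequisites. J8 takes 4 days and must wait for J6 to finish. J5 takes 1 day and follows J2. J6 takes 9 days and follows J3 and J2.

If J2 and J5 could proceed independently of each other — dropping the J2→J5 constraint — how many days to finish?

20

Original critical path: J3→J6→J8 = 7+9+4 = 20 ⇒ 20 days.
Without J2→J5, J5's earliest start moves from 1 to 0.
After: J3→J6→J8 = 7+9+4 = 20 → 20 days.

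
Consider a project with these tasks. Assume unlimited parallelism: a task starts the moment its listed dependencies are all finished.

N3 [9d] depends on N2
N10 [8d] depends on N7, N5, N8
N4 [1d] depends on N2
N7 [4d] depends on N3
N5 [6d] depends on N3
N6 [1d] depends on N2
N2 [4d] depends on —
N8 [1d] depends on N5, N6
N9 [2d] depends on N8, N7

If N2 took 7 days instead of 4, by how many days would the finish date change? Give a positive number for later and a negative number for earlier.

3

Actual critical path: N2→N3→N5→N8→N10 = 4+9+6+1+8 = 28 ⇒ 28 days.
Since N2 is critical, the +3 change carries straight to that chain (now 31 days).
The critical path is still N2→N3→N5→N8→N10; finish is now 31 days.
Change in finish: 31 − 28 = +3 days.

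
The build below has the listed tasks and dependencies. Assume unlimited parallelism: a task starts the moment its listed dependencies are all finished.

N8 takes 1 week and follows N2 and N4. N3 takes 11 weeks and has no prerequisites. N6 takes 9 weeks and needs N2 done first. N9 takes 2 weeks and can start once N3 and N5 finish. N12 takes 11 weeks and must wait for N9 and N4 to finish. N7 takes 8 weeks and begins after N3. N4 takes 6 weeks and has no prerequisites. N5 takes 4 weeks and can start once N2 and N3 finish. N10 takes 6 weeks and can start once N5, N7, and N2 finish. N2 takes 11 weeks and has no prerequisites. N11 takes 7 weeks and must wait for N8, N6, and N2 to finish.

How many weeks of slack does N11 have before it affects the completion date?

The longest chain is N2→N5→N9→N12 = 11+4+2+11 = 28; overall finish 28 weeks.
Longest path through N11: 27 weeks (earliest finish 27, latest finish 28).
So N11 can slip 28 − 27 = 1 week.

1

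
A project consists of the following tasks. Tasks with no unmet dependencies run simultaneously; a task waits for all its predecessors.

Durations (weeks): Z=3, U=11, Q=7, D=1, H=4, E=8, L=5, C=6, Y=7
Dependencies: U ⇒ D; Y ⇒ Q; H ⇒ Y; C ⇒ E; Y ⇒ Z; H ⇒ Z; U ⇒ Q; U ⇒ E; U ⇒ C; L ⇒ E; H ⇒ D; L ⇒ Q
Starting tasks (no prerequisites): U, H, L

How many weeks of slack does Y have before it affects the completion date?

7

The longest chain is U→C→E = 11+6+8 = 25; overall finish 25 weeks.
Y finishes as early as 11 and must finish by 18.
Slack of Y = 11 − 4 = 7 weeks.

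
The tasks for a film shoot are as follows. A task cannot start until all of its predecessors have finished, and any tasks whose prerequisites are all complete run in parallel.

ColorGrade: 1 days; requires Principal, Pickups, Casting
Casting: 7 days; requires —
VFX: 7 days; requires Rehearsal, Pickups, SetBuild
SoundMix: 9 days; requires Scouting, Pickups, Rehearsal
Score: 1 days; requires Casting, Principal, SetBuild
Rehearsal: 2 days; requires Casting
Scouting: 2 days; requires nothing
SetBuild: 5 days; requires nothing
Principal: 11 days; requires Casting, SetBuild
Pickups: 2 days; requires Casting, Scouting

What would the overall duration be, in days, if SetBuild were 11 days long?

As given, the longest chain is Casting→Principal→Score = 7+11+1 = 19, so the finish is 19 days.
The longest path through SetBuild is only 17 days, so SetBuild has float 2.
The binding chain switches to SetBuild→Principal→Score = 11+11+1 = 23; finish 23 days.

23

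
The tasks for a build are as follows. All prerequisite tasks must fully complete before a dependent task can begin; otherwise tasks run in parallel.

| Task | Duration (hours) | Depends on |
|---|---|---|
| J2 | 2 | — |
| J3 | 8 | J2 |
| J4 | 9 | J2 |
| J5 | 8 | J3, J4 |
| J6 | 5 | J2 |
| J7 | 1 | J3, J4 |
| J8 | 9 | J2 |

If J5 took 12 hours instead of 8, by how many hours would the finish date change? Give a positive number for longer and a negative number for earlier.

4

Critical path before the change: J2→J4→J5 = 2+9+8 = 19 giving 19 hours.
J5 is on the critical path; changing it to 12 makes that path 23 hours.
That remains the longest chain; total 23 hours.
Change in finish: 23 − 19 = +4 hours.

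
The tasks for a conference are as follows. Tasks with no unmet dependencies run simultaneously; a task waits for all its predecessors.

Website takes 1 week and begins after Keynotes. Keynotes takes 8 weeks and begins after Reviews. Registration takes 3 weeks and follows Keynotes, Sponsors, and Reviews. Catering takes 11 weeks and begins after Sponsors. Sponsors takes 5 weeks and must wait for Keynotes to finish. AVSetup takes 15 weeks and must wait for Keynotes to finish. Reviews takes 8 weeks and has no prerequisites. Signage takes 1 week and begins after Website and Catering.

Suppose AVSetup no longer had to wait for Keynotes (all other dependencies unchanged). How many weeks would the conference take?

Before: longest chain Reviews→Keynotes→Sponsors→Catering→Signage = 8+8+5+11+1 = 33, finish 33.
Without Keynotes→AVSetup, AVSetup's earliest start moves from 16 to 0.
New critical path: Reviews→Keynotes→Sponsors→Catering→Signage = 8+8+5+11+1 = 33 ⇒ 33 weeks.

33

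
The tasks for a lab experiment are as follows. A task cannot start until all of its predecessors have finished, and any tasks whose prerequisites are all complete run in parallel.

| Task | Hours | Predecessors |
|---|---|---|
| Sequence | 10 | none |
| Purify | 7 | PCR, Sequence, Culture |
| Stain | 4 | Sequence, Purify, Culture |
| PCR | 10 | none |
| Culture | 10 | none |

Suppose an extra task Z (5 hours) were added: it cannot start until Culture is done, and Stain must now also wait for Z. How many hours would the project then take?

21

Originally the project takes 21 hours.
With Z inserted, Stain now waits for max(Sequence, Purify, Culture, Z).
New critical path: Culture→Purify→Stain = 10+7+4 = 21 ⇒ 21 hours.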